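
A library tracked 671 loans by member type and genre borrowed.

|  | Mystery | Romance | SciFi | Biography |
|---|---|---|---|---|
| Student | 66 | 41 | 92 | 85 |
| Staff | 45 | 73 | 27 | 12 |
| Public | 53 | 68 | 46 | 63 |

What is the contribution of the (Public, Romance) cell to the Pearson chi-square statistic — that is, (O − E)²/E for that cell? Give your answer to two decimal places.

Row total (Public) = 230; column total (Romance) = 182; N = 671.
Expected count E = 230 × 182 / 671 = 62.385.
Contribution = (O − E)²/E = (68 − 62.385)² / 62.385 = 0.51.

0.51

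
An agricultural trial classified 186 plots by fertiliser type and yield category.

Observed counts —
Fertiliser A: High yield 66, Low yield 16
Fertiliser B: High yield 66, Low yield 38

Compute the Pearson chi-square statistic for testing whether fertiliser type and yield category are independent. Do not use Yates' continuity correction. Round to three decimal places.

Row totals: 82, 104. Column totals: 132, 54. Grand total N = 186.
Expected counts (row total × column total / N):
  Fertiliser A, High yield: 82×132/186 = 58.1935
  Fertiliser A, Low yield: 82×54/186 = 23.8065
  Fertiliser B, High yield: 104×132/186 = 73.8065
  Fertiliser B, Low yield: 104×54/186 = 30.1935
Contributions (O − E)²/E:
  (66 − 58.1935)²/58.1935 = 1.0472
  (16 − 23.8065)²/23.8065 = 2.5599
  (66 − 73.8065)²/73.8065 = 0.8257
  (38 − 30.1935)²/30.1935 = 2.0184
χ² = 1.0472 + 2.5599 + 0.8257 + 2.0184 = 6.451

6.451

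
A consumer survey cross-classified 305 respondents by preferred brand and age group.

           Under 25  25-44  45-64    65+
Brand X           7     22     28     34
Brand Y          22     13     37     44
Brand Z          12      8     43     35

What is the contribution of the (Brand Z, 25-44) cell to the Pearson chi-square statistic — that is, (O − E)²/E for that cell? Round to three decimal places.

2.449

Row total (Brand Z) = 98; column total (25-44) = 43; N = 305.
Expected count E = 98 × 43 / 305 = 13.8164.
Contribution = (O − E)²/E = (8 − 13.8164)² / 13.8164 = 2.449.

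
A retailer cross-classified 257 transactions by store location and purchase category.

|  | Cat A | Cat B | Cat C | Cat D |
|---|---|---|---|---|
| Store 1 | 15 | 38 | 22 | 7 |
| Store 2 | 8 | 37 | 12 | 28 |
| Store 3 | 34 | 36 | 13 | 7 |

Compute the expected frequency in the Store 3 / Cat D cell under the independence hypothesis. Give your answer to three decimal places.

Row total (Store 3) = 90; column total (Cat D) = 42; grand total N = 257.
Expected count = (row total × column total) / N = 90 × 42 / 257 = 14.708.

14.708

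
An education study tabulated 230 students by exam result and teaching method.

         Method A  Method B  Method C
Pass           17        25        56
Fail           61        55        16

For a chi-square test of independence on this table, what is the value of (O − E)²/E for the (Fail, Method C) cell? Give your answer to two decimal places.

15.52

Row total (Fail) = 132; column total (Method C) = 72; N = 230.
Expected count E = 132 × 72 / 230 = 41.322.
Contribution = (O − E)²/E = (16 − 41.322)² / 41.322 = 15.52.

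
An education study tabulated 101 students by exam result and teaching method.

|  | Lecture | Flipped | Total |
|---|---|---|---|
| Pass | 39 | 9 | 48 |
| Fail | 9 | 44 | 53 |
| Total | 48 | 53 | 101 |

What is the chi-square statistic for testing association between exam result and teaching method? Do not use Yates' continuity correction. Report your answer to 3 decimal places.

Grand total N = 101.
Expected counts (row total × column total / N):
  Pass, Lecture: 48×48/101 = 22.8119
  Pass, Flipped: 48×53/101 = 25.1881
  Fail, Lecture: 53×48/101 = 25.1881
  Fail, Flipped: 53×53/101 = 27.8119
Contributions (O − E)²/E:
  (39 − 22.8119)²/22.8119 = 11.4876
  (9 − 25.1881)²/25.1881 = 10.4039
  (9 − 25.1881)²/25.1881 = 10.4039
  (44 − 27.8119)²/27.8119 = 9.4224
χ² = 11.4876 + 10.4039 + 10.4039 + 9.4224 = 41.718

41.718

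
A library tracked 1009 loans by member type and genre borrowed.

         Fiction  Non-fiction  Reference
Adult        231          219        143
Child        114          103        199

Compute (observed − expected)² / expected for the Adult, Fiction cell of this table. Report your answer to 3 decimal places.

3.933

Row total (Adult) = 593; column total (Fiction) = 345; N = 1009.
Expected count E = 593 × 345 / 1009 = 202.7602.
Contribution = (O − E)²/E = (231 − 202.7602)² / 202.7602 = 3.933.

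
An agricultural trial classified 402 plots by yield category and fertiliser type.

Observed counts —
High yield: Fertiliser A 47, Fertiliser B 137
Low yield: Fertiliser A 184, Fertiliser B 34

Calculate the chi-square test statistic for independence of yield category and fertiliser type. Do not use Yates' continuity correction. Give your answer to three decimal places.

141.428

Row totals: 184, 218. Column totals: 231, 171. Grand total N = 402.
Expected counts (row total × column total / N):
  High yield, Fertiliser A: 184×231/402 = 105.7313
  High yield, Fertiliser B: 184×171/402 = 78.2687
  Low yield, Fertiliser A: 218×231/402 = 125.2687
  Low yield, Fertiliser B: 218×171/402 = 92.7313
Contributions (O − E)²/E:
  (47 − 105.7313)²/105.7313 = 32.6239
  (137 − 78.2687)²/78.2687 = 44.0708
  (184 − 125.2687)²/125.2687 = 27.5357
  (34 − 92.7313)²/92.7313 = 37.1974
χ² = 32.6239 + 44.0708 + 27.5357 + 37.1974 = 141.428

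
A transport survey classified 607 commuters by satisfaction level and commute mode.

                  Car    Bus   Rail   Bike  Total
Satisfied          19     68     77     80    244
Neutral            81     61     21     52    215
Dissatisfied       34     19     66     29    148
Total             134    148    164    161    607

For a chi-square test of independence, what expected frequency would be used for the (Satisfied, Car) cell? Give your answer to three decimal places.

Row total (Satisfied) = 244; column total (Car) = 134; grand total N = 607.
Expected count = (row total × column total) / N = 244 × 134 / 607 = 53.865.

53.865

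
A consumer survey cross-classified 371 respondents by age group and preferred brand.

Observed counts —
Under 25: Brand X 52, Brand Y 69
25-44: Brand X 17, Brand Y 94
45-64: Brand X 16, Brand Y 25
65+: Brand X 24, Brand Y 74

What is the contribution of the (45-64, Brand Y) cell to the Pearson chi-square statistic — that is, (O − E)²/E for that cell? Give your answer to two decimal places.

0.54

Row total (45-64) = 41; column total (Brand Y) = 262; N = 371.
Expected count E = 41 × 262 / 371 = 28.954.
Contribution = (O − E)²/E = (25 − 28.954)² / 28.954 = 0.54.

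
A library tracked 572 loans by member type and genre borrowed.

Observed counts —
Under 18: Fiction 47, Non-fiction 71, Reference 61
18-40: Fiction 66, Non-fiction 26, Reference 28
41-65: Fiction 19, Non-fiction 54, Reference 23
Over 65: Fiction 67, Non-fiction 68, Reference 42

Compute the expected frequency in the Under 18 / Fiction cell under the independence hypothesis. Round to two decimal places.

Row total (Under 18) = 179; column total (Fiction) = 199; grand total N = 572.
Expected count = (row total × column total) / N = 179 × 199 / 572 = 62.27.

62.27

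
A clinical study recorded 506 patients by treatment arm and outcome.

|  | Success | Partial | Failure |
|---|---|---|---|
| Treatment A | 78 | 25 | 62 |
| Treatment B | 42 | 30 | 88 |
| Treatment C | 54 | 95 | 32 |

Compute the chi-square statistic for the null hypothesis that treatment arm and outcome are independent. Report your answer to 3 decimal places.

95.155

Row totals: 165, 160, 181. Column totals: 174, 150, 182. Grand total N = 506.
Expected counts (row total × column total / N):
  Treatment A, Success: 165×174/506 = 56.7391
  Treatment A, Partial: 165×150/506 = 48.9130
  Treatment A, Failure: 165×182/506 = 59.3478
  Treatment B, Success: 160×174/506 = 55.0198
  Treatment B, Partial: 160×150/506 = 47.4308
  Treatment B, Failure: 160×182/506 = 57.5494
  Treatment C, Success: 181×174/506 = 62.2411
  Treatment C, Partial: 181×150/506 = 53.6561
  Treatment C, Failure: 181×182/506 = 65.1028
Contributions (O − E)²/E:
  (78 − 56.7391)²/56.7391 = 7.9667
  (25 − 48.9130)²/48.9130 = 11.6908
  (62 − 59.3478)²/59.3478 = 0.1185
  (42 − 55.0198)²/55.0198 = 3.0810
  (30 − 47.4308)²/47.4308 = 6.4058
  (88 − 57.5494)²/57.5494 = 16.1121
  (54 − 62.2411)²/62.2411 = 1.0912
  (95 − 53.6561)²/53.6561 = 31.8569
  (32 − 65.1028)²/65.1028 = 16.8318
χ² = 7.9667 + 11.6908 + 0.1185 + 3.0810 + 6.4058 + 16.1121 + 1.0912 + 31.8569 + 16.8318 = 95.155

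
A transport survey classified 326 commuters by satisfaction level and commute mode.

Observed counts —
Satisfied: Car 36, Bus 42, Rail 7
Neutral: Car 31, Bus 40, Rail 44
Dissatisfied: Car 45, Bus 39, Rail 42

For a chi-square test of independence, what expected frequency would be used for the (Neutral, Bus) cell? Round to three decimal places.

42.684

Row total (Neutral) = 115; column total (Bus) = 121; grand total N = 326.
Expected count = (row total × column total) / N = 115 × 121 / 326 = 42.684.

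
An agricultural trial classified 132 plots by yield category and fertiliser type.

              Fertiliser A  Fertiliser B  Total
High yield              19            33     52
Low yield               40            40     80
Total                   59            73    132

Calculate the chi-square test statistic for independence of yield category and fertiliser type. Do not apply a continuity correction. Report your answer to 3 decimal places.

2.310

Grand total N = 132.
Expected counts (row total × column total / N):
  High yield, Fertiliser A: 52×59/132 = 23.2424
  High yield, Fertiliser B: 52×73/132 = 28.7576
  Low yield, Fertiliser A: 80×59/132 = 35.7576
  Low yield, Fertiliser B: 80×73/132 = 44.2424
Contributions (O − E)²/E:
  (19 − 23.2424)²/23.2424 = 0.7744
  (33 − 28.7576)²/28.7576 = 0.6259
  (40 − 35.7576)²/35.7576 = 0.5033
  (40 − 44.2424)²/44.2424 = 0.4068
χ² = 0.7744 + 0.6259 + 0.5033 + 0.4068 = 2.310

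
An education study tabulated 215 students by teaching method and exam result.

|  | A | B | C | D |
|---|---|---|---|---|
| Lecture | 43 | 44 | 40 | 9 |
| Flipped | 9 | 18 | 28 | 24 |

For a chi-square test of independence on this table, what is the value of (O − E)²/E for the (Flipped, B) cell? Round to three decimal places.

Row total (Flipped) = 79; column total (B) = 62; N = 215.
Expected count E = 79 × 62 / 215 = 22.7814.
Contribution = (O − E)²/E = (18 − 22.7814)² / 22.7814 = 1.004.

1.004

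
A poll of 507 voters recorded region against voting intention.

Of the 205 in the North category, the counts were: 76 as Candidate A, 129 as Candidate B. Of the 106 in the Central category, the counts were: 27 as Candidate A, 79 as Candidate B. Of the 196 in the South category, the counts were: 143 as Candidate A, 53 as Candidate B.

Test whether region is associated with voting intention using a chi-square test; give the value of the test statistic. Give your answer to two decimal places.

Row totals: 205, 106, 196. Column totals: 246, 261. Grand total N = 507.
Expected counts (row total × column total / N):
  North, Candidate A: 205×246/507 = 99.467
  North, Candidate B: 205×261/507 = 105.533
  Central, Candidate A: 106×246/507 = 51.432
  Central, Candidate B: 106×261/507 = 54.568
  South, Candidate A: 196×246/507 = 95.101
  South, Candidate B: 196×261/507 = 100.899
Contributions (O − E)²/E:
  (76 − 99.467)²/99.467 = 5.5365
  (129 − 105.533)²/105.533 = 5.2183
  (27 − 51.432)²/51.432 = 11.6061
  (79 − 54.568)²/54.568 = 10.9391
  (143 − 95.101)²/95.101 = 24.1250
  (53 − 100.899)²/100.899 = 22.7387
χ² = 5.5365 + 5.2183 + 11.6061 + 10.9391 + 24.1250 + 22.7387 = 80.16

80.16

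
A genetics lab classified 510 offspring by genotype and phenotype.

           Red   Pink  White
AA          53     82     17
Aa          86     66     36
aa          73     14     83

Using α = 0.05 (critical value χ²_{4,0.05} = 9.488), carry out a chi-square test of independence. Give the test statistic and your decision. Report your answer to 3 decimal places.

105.289; reject H₀

Row totals: 152, 188, 170. Column totals: 212, 162, 136. Grand total N = 510.
Expected counts (row total × column total / N):
  AA, Red: 152×212/510 = 63.18431
  AA, Pink: 152×162/510 = 48.28235
  AA, White: 152×136/510 = 40.53333
  Aa, Red: 188×212/510 = 78.14902
  Aa, Pink: 188×162/510 = 59.71765
  Aa, White: 188×136/510 = 50.13333
  aa, Red: 170×212/510 = 70.66667
  aa, Pink: 170×162/510 = 54.00000
  aa, White: 170×136/510 = 45.33333
Contributions (O − E)²/E:
  (53 − 63.18431)²/63.18431 = 1.6415
  (82 − 48.28235)²/48.28235 = 23.5465
  (17 − 40.53333)²/40.53333 = 13.6633
  (86 − 78.14902)²/78.14902 = 0.7887
  (66 − 59.71765)²/59.71765 = 0.6609
  (36 − 50.13333)²/50.13333 = 3.9844
  (73 − 70.66667)²/70.66667 = 0.0770
  (14 − 54.00000)²/54.00000 = 29.6296
  (83 − 45.33333)²/45.33333 = 31.2966
χ² = 1.6415 + 23.5465 + 13.6633 + 0.7887 + 0.6609 + 3.9844 + 0.0770 + 29.6296 + 31.2966 = 105.289
df = (3−1)(3−1) = 4. Since 105.289 > 9.488, reject the null hypothesis of independence at α = 0.05.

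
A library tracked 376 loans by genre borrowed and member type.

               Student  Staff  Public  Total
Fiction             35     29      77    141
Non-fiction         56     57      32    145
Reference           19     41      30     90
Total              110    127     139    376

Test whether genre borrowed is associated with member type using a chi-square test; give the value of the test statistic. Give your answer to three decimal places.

40.529

Grand total N = 376.
Expected counts (row total × column total / N):
  Fiction, Student: 141×110/376 = 41.25000
  Fiction, Staff: 141×127/376 = 47.62500
  Fiction, Public: 141×139/376 = 52.12500
  Non-fiction, Student: 145×110/376 = 42.42021
  Non-fiction, Staff: 145×127/376 = 48.97606
  Non-fiction, Public: 145×139/376 = 53.60372
  Reference, Student: 90×110/376 = 26.32979
  Reference, Staff: 90×127/376 = 30.39894
  Reference, Public: 90×139/376 = 33.27128
Contributions (O − E)²/E:
  (35 − 41.25000)²/41.25000 = 0.9470
  (29 − 47.62500)²/47.62500 = 7.2838
  (77 − 52.12500)²/52.12500 = 11.8708
  (56 − 42.42021)²/42.42021 = 4.3472
  (57 − 48.97606)²/48.97606 = 1.3146
  (32 − 53.60372)²/53.60372 = 8.7069
  (19 − 26.32979)²/26.32979 = 2.0405
  (41 − 30.39894)²/30.39894 = 3.6969
  (30 − 33.27128)²/33.27128 = 0.3216
χ² = 0.9470 + 7.2838 + 11.8708 + 4.3472 + 1.3146 + 8.7069 + 2.0405 + 3.6969 + 0.3216 = 40.529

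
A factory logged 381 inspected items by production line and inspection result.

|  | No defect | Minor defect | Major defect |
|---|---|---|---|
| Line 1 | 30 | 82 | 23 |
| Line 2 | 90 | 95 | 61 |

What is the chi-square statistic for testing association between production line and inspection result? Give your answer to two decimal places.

17.27

Row totals: 135, 246. Column totals: 120, 177, 84. Grand total N = 381.
Expected counts (row total × column total / N):
  Line 1, No defect: 135×120/381 = 42.520
  Line 1, Minor defect: 135×177/381 = 62.717
  Line 1, Major defect: 135×84/381 = 29.764
  Line 2, No defect: 246×120/381 = 77.480
  Line 2, Minor defect: 246×177/381 = 114.283
  Line 2, Major defect: 246×84/381 = 54.236
Contributions (O − E)²/E:
  (30 − 42.520)²/42.520 = 3.6865
  (82 − 62.717)²/62.717 = 5.9288
  (23 − 29.764)²/29.764 = 1.5371
  (90 − 77.480)²/77.480 = 2.0231
  (95 − 114.283)²/114.283 = 3.2536
  (61 − 54.236)²/54.236 = 0.8436
χ² = 3.6865 + 5.9288 + 1.5371 + 2.0231 + 3.2536 + 0.8436 = 17.27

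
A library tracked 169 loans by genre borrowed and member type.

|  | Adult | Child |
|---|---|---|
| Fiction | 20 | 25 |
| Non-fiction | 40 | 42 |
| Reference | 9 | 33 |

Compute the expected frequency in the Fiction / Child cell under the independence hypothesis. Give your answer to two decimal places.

Row total (Fiction) = 45; column total (Child) = 100; grand total N = 169.
Expected count = (row total × column total) / N = 45 × 100 / 169 = 26.63.

26.63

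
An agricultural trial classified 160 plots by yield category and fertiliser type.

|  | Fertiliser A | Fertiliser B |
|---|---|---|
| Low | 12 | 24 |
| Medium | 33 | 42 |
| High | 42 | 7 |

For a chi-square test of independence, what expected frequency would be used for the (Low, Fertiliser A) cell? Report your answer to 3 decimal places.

Row total (Low) = 36; column total (Fertiliser A) = 87; grand total N = 160.
Expected count = (row total × column total) / N = 36 × 87 / 160 = 19.575.

19.575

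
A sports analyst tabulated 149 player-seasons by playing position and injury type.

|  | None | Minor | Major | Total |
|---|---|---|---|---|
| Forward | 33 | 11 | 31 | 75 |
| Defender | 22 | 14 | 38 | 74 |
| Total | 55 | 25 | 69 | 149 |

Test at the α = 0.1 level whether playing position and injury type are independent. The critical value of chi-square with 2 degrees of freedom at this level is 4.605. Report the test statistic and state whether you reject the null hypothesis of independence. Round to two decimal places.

Grand total N = 149.
Expected counts (row total × column total / N):
  Forward, None: 75×55/149 = 27.685
  Forward, Minor: 75×25/149 = 12.584
  Forward, Major: 75×69/149 = 34.732
  Defender, None: 74×55/149 = 27.315
  Defender, Minor: 74×25/149 = 12.416
  Defender, Major: 74×69/149 = 34.268
Contributions (O − E)²/E:
  (33 − 27.685)²/27.685 = 1.0204
  (11 − 12.584)²/12.584 = 0.1994
  (31 − 34.732)²/34.732 = 0.4010
  (22 − 27.315)²/27.315 = 1.0342
  (14 − 12.416)²/12.416 = 0.2021
  (38 − 34.268)²/34.268 = 0.4064
χ² = 1.0204 + 0.1994 + 0.4010 + 1.0342 + 0.2021 + 0.4064 = 3.26
df = (2−1)(3−1) = 2. Since 3.26 < 4.605, fail to reject the null hypothesis of independence at α = 0.1.

3.26; fail to reject H₀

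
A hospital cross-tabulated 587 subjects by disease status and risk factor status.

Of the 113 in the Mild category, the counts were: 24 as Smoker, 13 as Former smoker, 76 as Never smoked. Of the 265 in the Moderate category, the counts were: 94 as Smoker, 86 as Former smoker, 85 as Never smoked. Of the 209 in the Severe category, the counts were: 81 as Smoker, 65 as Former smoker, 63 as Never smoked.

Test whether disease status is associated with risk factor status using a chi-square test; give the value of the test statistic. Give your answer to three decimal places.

51.755

Row totals: 113, 265, 209. Column totals: 199, 164, 224. Grand total N = 587.
Expected counts (row total × column total / N):
  Mild, Smoker: 113×199/587 = 38.3083
  Mild, Former smoker: 113×164/587 = 31.5707
  Mild, Never smoked: 113×224/587 = 43.1210
  Moderate, Smoker: 265×199/587 = 89.8382
  Moderate, Former smoker: 265×164/587 = 74.0375
  Moderate, Never smoked: 265×224/587 = 101.1244
  Severe, Smoker: 209×199/587 = 70.8535
  Severe, Former smoker: 209×164/587 = 58.3918
  Severe, Never smoked: 209×224/587 = 79.7547
Contributions (O − E)²/E:
  (24 − 38.3083)²/38.3083 = 5.3442
  (13 − 31.5707)²/31.5707 = 10.9238
  (76 − 43.1210)²/43.1210 = 25.0697
  (94 − 89.8382)²/89.8382 = 0.1928
  (86 − 74.0375)²/74.0375 = 1.9328
  (85 − 101.1244)²/101.1244 = 2.5711
  (81 − 70.8535)²/70.8535 = 1.4530
  (65 − 58.3918)²/58.3918 = 0.7478
  (63 − 79.7547)²/79.7547 = 3.5198
χ² = 5.3442 + 10.9238 + 25.0697 + 0.1928 + 1.9328 + 2.5711 + 1.4530 + 0.7478 + 3.5198 = 51.755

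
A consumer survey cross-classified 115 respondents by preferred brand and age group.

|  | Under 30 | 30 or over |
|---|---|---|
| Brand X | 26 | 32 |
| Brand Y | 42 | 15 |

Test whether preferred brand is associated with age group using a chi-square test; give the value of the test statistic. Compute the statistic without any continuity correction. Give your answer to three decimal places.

9.906

Row totals: 58, 57. Column totals: 68, 47. Grand total N = 115.
Expected counts (row total × column total / N):
  Brand X, Under 30: 58×68/115 = 34.2957
  Brand X, 30 or over: 58×47/115 = 23.7043
  Brand Y, Under 30: 57×68/115 = 33.7043
  Brand Y, 30 or over: 57×47/115 = 23.2957
Contributions (O − E)²/E:
  (26 − 34.2957)²/34.2957 = 2.0066
  (32 − 23.7043)²/23.7043 = 2.9032
  (42 − 33.7043)²/33.7043 = 2.0418
  (15 − 23.2957)²/23.2957 = 2.9541
χ² = 2.0066 + 2.9032 + 2.0418 + 2.9541 = 9.906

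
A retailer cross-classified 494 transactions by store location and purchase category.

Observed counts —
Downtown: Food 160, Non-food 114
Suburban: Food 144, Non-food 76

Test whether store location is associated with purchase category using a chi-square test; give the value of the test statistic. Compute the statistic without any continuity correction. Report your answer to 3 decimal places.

Row totals: 274, 220. Column totals: 304, 190. Grand total N = 494.
Expected counts (row total × column total / N):
  Downtown, Food: 274×304/494 = 168.6154
  Downtown, Non-food: 274×190/494 = 105.3846
  Suburban, Food: 220×304/494 = 135.3846
  Suburban, Non-food: 220×190/494 = 84.6154
Contributions (O − E)²/E:
  (160 − 168.6154)²/168.6154 = 0.4402
  (114 − 105.3846)²/105.3846 = 0.7043
  (144 − 135.3846)²/135.3846 = 0.5483
  (76 − 84.6154)²/84.6154 = 0.8772
χ² = 0.4402 + 0.7043 + 0.5483 + 0.8772 = 2.570

2.570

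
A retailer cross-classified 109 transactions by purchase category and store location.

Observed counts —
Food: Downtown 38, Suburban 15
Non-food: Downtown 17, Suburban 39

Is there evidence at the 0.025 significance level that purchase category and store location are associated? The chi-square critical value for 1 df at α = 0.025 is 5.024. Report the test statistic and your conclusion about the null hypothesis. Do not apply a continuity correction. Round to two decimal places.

Row totals: 53, 56. Column totals: 55, 54. Grand total N = 109.
Expected counts (row total × column total / N):
  Food, Downtown: 53×55/109 = 26.743
  Food, Suburban: 53×54/109 = 26.257
  Non-food, Downtown: 56×55/109 = 28.257
  Non-food, Suburban: 56×54/109 = 27.743
Contributions (O − E)²/E:
  (38 − 26.743)²/26.743 = 4.7384
  (15 − 26.257)²/26.257 = 4.8261
  (17 − 28.257)²/28.257 = 4.4846
  (39 − 27.743)²/27.743 = 4.5676
χ² = 4.7384 + 4.8261 + 4.4846 + 4.5676 = 18.62
df = (2−1)(2−1) = 1. Since 18.62 > 5.024, reject the null hypothesis of independence at α = 0.025.

18.62; reject H₀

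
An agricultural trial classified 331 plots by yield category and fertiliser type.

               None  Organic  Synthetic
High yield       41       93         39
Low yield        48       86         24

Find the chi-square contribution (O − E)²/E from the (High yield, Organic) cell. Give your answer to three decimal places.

0.003

Row total (High yield) = 173; column total (Organic) = 179; N = 331.
Expected count E = 173 × 179 / 331 = 93.5559.
Contribution = (O − E)²/E = (93 − 93.5559)² / 93.5559 = 0.003.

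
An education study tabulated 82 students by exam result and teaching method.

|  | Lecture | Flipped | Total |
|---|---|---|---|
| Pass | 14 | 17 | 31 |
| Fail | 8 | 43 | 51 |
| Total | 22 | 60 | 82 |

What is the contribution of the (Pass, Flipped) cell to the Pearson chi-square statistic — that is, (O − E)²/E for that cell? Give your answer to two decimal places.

Row total (Pass) = 31; column total (Flipped) = 60; N = 82.
Expected count E = 31 × 60 / 82 = 22.683.
Contribution = (O − E)²/E = (17 − 22.683)² / 22.683 = 1.42.

1.42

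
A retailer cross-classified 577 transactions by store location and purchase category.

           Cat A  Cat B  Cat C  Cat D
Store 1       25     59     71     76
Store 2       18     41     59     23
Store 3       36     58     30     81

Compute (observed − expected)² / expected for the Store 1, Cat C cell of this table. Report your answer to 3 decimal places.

Row total (Store 1) = 231; column total (Cat C) = 160; N = 577.
Expected count E = 231 × 160 / 577 = 64.0555.
Contribution = (O − E)²/E = (71 − 64.0555)² / 64.0555 = 0.753.

0.753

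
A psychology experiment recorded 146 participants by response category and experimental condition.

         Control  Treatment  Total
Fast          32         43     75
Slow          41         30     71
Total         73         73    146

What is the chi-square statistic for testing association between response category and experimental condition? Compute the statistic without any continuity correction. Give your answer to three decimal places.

3.318

Grand total N = 146.
Expected counts (row total × column total / N):
  Fast, Control: 75×73/146 = 37.5000
  Fast, Treatment: 75×73/146 = 37.5000
  Slow, Control: 71×73/146 = 35.5000
  Slow, Treatment: 71×73/146 = 35.5000
Contributions (O − E)²/E:
  (32 − 37.5000)²/37.5000 = 0.8067
  (43 − 37.5000)²/37.5000 = 0.8067
  (41 − 35.5000)²/35.5000 = 0.8521
  (30 − 35.5000)²/35.5000 = 0.8521
χ² = 0.8067 + 0.8067 + 0.8521 + 0.8521 = 3.318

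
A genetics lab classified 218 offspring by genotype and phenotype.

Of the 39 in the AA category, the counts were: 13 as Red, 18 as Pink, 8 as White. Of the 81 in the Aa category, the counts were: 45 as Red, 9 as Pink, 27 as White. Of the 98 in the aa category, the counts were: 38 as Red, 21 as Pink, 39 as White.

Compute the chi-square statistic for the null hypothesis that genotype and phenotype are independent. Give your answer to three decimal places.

Row totals: 39, 81, 98. Column totals: 96, 48, 74. Grand total N = 218.
Expected counts (row total × column total / N):
  AA, Red: 39×96/218 = 17.1743
  AA, Pink: 39×48/218 = 8.5872
  AA, White: 39×74/218 = 13.2385
  Aa, Red: 81×96/218 = 35.6697
  Aa, Pink: 81×48/218 = 17.8349
  Aa, White: 81×74/218 = 27.4954
  aa, Red: 98×96/218 = 43.1560
  aa, Pink: 98×48/218 = 21.5780
  aa, White: 98×74/218 = 33.2661
Contributions (O − E)²/E:
  (13 − 17.1743)²/17.1743 = 1.0146
  (18 − 8.5872)²/8.5872 = 10.3178
  (8 − 13.2385)²/13.2385 = 2.0729
  (45 − 35.6697)²/35.6697 = 2.4406
  (9 − 17.8349)²/17.8349 = 4.3766
  (27 − 27.4954)²/27.4954 = 0.0089
  (38 − 43.1560)²/43.1560 = 0.6160
  (21 − 21.5780)²/21.5780 = 0.0155
  (39 − 33.2661)²/33.2661 = 0.9883
χ² = 1.0146 + 10.3178 + 2.0729 + 2.4406 + 4.3766 + 0.0089 + 0.6160 + 0.0155 + 0.9883 = 21.851

21.851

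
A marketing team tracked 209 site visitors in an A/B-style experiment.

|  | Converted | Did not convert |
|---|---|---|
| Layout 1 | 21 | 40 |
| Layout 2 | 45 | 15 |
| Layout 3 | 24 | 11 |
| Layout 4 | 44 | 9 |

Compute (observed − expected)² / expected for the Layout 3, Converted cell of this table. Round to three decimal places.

0.108

Row total (Layout 3) = 35; column total (Converted) = 134; N = 209.
Expected count E = 35 × 134 / 209 = 22.4402.
Contribution = (O − E)²/E = (24 − 22.4402)² / 22.4402 = 0.108.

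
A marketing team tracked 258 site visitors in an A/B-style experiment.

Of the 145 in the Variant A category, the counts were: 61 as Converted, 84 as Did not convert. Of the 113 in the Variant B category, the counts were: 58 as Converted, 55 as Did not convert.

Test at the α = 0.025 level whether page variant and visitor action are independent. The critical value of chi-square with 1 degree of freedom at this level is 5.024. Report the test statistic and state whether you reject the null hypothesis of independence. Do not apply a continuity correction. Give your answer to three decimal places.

Row totals: 145, 113. Column totals: 119, 139. Grand total N = 258.
Expected counts (row total × column total / N):
  Variant A, Converted: 145×119/258 = 66.8798
  Variant A, Did not convert: 145×139/258 = 78.1202
  Variant B, Converted: 113×119/258 = 52.1202
  Variant B, Did not convert: 113×139/258 = 60.8798
Contributions (O − E)²/E:
  (61 − 66.8798)²/66.8798 = 0.5169
  (84 − 78.1202)²/78.1202 = 0.4425
  (58 − 52.1202)²/52.1202 = 0.6633
  (55 − 60.8798)²/60.8798 = 0.5679
χ² = 0.5169 + 0.4425 + 0.6633 + 0.5679 = 2.191
df = (2−1)(2−1) = 1. Since 2.191 < 5.024, fail to reject the null hypothesis of independence at α = 0.025.

2.191; fail to reject H₀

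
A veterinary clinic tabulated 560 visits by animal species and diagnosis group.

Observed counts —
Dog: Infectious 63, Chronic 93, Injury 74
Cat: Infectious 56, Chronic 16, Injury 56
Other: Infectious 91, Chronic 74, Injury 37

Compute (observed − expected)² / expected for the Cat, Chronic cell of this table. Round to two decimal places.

15.95

Row total (Cat) = 128; column total (Chronic) = 183; N = 560.
Expected count E = 128 × 183 / 560 = 41.829.
Contribution = (O − E)²/E = (16 − 41.829)² / 41.829 = 15.95.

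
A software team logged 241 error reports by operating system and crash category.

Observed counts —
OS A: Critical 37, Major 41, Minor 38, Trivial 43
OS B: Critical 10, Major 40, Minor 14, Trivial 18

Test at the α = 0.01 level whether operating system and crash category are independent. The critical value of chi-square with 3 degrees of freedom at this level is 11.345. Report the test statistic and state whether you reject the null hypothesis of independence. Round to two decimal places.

13.64; reject H₀

Row totals: 159, 82. Column totals: 47, 81, 52, 61. Grand total N = 241.
Expected counts (row total × column total / N):
  OS A, Critical: 159×47/241 = 31.0083
  OS A, Major: 159×81/241 = 53.4398
  OS A, Minor: 159×52/241 = 34.3071
  OS A, Trivial: 159×61/241 = 40.2448
  OS B, Critical: 82×47/241 = 15.9917
  OS B, Major: 82×81/241 = 27.5602
  OS B, Minor: 82×52/241 = 17.6929
  OS B, Trivial: 82×61/241 = 20.7552
Contributions (O − E)²/E:
  (37 − 31.0083)²/31.0083 = 1.1578
  (41 − 53.4398)²/53.4398 = 2.8958
  (38 − 34.3071)²/34.3071 = 0.3975
  (43 − 40.2448)²/40.2448 = 0.1886
  (10 − 15.9917)²/15.9917 = 2.2449
  (40 − 27.5602)²/27.5602 = 5.6149
  (14 − 17.6929)²/17.6929 = 0.7708
  (18 − 20.7552)²/20.7552 = 0.3657
χ² = 1.1578 + 2.8958 + 0.3975 + 0.1886 + 2.2449 + 5.6149 + 0.7708 + 0.3657 = 13.64
df = (2−1)(4−1) = 3. Since 13.64 > 11.345, reject the null hypothesis of independence at α = 0.01.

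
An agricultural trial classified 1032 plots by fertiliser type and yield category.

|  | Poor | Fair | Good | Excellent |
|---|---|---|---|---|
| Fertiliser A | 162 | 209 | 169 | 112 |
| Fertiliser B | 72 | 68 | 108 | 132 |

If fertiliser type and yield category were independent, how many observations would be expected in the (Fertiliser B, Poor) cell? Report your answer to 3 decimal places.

86.163

Row total (Fertiliser B) = 380; column total (Poor) = 234; grand total N = 1032.
Expected count = (row total × column total) / N = 380 × 234 / 1032 = 86.163.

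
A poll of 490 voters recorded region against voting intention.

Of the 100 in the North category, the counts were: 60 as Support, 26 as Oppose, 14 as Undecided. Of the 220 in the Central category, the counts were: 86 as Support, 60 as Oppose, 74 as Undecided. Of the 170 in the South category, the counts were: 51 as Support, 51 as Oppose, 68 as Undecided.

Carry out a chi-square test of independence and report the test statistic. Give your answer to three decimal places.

Row totals: 100, 220, 170. Column totals: 197, 137, 156. Grand total N = 490.
Expected counts (row total × column total / N):
  North, Support: 100×197/490 = 40.2041
  North, Oppose: 100×137/490 = 27.9592
  North, Undecided: 100×156/490 = 31.8367
  Central, Support: 220×197/490 = 88.4490
  Central, Oppose: 220×137/490 = 61.5102
  Central, Undecided: 220×156/490 = 70.0408
  South, Support: 170×197/490 = 68.3469
  South, Oppose: 170×137/490 = 47.5306
  South, Undecided: 170×156/490 = 54.1224
Contributions (O − E)²/E:
  (60 − 40.2041)²/40.2041 = 9.7472
  (26 − 27.9592)²/27.9592 = 0.1373
  (14 − 31.8367)²/31.8367 = 9.9931
  (86 − 88.4490)²/88.4490 = 0.0678
  (60 − 61.5102)²/61.5102 = 0.0371
  (74 − 70.0408)²/70.0408 = 0.2238
  (51 − 68.3469)²/68.3469 = 4.4028
  (51 − 47.5306)²/47.5306 = 0.2532
  (68 − 54.1224)²/54.1224 = 3.5584
χ² = 9.7472 + 0.1373 + 9.9931 + 0.0678 + 0.0371 + 0.2238 + 4.4028 + 0.2532 + 3.5584 = 28.421

28.421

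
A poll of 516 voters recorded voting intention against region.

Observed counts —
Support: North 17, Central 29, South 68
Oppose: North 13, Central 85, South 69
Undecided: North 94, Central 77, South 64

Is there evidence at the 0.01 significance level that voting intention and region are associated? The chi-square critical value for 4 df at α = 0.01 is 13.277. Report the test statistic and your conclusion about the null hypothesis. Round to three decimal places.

Row totals: 114, 167, 235. Column totals: 124, 191, 201. Grand total N = 516.
Expected counts (row total × column total / N):
  Support, North: 114×124/516 = 27.3953
  Support, Central: 114×191/516 = 42.1977
  Support, South: 114×201/516 = 44.4070
  Oppose, North: 167×124/516 = 40.1318
  Oppose, Central: 167×191/516 = 61.8159
  Oppose, South: 167×201/516 = 65.0523
  Undecided, North: 235×124/516 = 56.4729
  Undecided, Central: 235×191/516 = 86.9864
  Undecided, South: 235×201/516 = 91.5407
Contributions (O − E)²/E:
  (17 − 27.3953)²/27.3953 = 3.9446
  (29 − 42.1977)²/42.1977 = 4.1277
  (68 − 44.4070)²/44.4070 = 12.5347
  (13 − 40.1318)²/40.1318 = 18.3429
  (85 − 61.8159)²/61.8159 = 8.6952
  (69 − 65.0523)²/65.0523 = 0.2396
  (94 − 56.4729)²/56.4729 = 24.9373
  (77 − 86.9864)²/86.9864 = 1.1465
  (64 − 91.5407)²/91.5407 = 8.2858
χ² = 3.9446 + 4.1277 + 12.5347 + 18.3429 + 8.6952 + 0.2396 + 24.9373 + 1.1465 + 8.2858 = 82.254
df = (3−1)(3−1) = 4. Since 82.254 > 13.277, reject the null hypothesis of independence at α = 0.01.

82.254; reject H₀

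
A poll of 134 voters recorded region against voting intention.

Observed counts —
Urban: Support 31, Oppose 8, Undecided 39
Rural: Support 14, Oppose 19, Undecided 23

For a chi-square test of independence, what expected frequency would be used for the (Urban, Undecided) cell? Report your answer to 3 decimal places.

36.090

Row total (Urban) = 78; column total (Undecided) = 62; grand total N = 134.
Expected count = (row total × column total) / N = 78 × 62 / 134 = 36.090.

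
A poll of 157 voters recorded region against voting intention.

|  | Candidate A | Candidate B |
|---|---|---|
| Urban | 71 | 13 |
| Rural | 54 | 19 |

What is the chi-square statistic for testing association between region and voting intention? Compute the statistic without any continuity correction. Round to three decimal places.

Row totals: 84, 73. Column totals: 125, 32. Grand total N = 157.
Expected counts (row total × column total / N):
  Urban, Candidate A: 84×125/157 = 66.8790
  Urban, Candidate B: 84×32/157 = 17.1210
  Rural, Candidate A: 73×125/157 = 58.1210
  Rural, Candidate B: 73×32/157 = 14.8790
Contributions (O − E)²/E:
  (71 − 66.8790)²/66.8790 = 0.2539
  (13 − 17.1210)²/17.1210 = 0.9919
  (54 − 58.1210)²/58.1210 = 0.2922
  (19 − 14.8790)²/14.8790 = 1.1414
χ² = 0.2539 + 0.9919 + 0.2922 + 1.1414 = 2.679

2.679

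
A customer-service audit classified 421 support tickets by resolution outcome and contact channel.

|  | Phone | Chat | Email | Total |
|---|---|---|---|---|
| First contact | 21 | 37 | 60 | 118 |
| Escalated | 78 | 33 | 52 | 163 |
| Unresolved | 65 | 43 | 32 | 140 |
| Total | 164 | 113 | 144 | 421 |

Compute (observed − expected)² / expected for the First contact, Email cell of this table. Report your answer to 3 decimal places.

9.556

Row total (First contact) = 118; column total (Email) = 144; N = 421.
Expected count E = 118 × 144 / 421 = 40.3610.
Contribution = (O − E)²/E = (60 − 40.3610)² / 40.3610 = 9.556.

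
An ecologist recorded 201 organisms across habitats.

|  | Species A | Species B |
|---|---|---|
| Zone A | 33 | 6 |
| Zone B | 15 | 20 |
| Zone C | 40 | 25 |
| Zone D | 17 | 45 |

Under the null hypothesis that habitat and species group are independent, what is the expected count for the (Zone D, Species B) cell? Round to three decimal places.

Row total (Zone D) = 62; column total (Species B) = 96; grand total N = 201.
Expected count = (row total × column total) / N = 62 × 96 / 201 = 29.612.

29.612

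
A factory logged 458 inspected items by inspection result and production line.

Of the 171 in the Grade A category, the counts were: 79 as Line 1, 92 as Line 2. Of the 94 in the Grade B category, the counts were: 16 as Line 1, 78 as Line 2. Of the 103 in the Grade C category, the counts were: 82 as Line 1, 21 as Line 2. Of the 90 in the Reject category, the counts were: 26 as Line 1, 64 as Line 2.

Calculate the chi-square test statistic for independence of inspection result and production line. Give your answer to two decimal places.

Row totals: 171, 94, 103, 90. Column totals: 203, 255. Grand total N = 458.
Expected counts (row total × column total / N):
  Grade A, Line 1: 171×203/458 = 75.793
  Grade A, Line 2: 171×255/458 = 95.207
  Grade B, Line 1: 94×203/458 = 41.664
  Grade B, Line 2: 94×255/458 = 52.336
  Grade C, Line 1: 103×203/458 = 45.653
  Grade C, Line 2: 103×255/458 = 57.347
  Reject, Line 1: 90×203/458 = 39.891
  Reject, Line 2: 90×255/458 = 50.109
Contributions (O − E)²/E:
  (79 − 75.793)²/75.793 = 0.1357
  (92 − 95.207)²/95.207 = 0.1080
  (16 − 41.664)²/41.664 = 15.8084
  (78 − 52.336)²/52.336 = 12.5849
  (82 − 45.653)²/45.653 = 28.9380
  (21 − 57.347)²/57.347 = 23.0370
  (26 − 39.891)²/39.891 = 4.8372
  (64 − 50.109)²/50.109 = 3.8508
χ² = 0.1357 + 0.1080 + 15.8084 + 12.5849 + 28.9380 + 23.0370 + 4.8372 + 3.8508 = 89.30

89.30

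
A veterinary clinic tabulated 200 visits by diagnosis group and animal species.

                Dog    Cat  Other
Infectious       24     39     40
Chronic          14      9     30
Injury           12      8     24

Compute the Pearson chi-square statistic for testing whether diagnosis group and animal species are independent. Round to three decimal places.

Row totals: 103, 53, 44. Column totals: 50, 56, 94. Grand total N = 200.
Expected counts (row total × column total / N):
  Infectious, Dog: 103×50/200 = 25.7500
  Infectious, Cat: 103×56/200 = 28.8400
  Infectious, Other: 103×94/200 = 48.4100
  Chronic, Dog: 53×50/200 = 13.2500
  Chronic, Cat: 53×56/200 = 14.8400
  Chronic, Other: 53×94/200 = 24.9100
  Injury, Dog: 44×50/200 = 11.0000
  Injury, Cat: 44×56/200 = 12.3200
  Injury, Other: 44×94/200 = 20.6800
Contributions (O − E)²/E:
  (24 − 25.7500)²/25.7500 = 0.1189
  (39 − 28.8400)²/28.8400 = 3.5793
  (40 − 48.4100)²/48.4100 = 1.4610
  (14 − 13.2500)²/13.2500 = 0.0425
  (9 − 14.8400)²/14.8400 = 2.2982
  (30 − 24.9100)²/24.9100 = 1.0401
  (12 − 11.0000)²/11.0000 = 0.0909
  (8 − 12.3200)²/12.3200 = 1.5148
  (24 − 20.6800)²/20.6800 = 0.5330
χ² = 0.1189 + 3.5793 + 1.4610 + 0.0425 + 2.2982 + 1.0401 + 0.0909 + 1.5148 + 0.5330 = 10.679

10.679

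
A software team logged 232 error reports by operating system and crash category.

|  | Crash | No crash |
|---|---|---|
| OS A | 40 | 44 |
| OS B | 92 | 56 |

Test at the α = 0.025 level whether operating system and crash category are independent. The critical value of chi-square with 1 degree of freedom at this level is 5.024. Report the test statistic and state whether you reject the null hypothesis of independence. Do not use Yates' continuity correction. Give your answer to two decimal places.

4.62; fail to reject H₀

Row totals: 84, 148. Column totals: 132, 100. Grand total N = 232.
Expected counts (row total × column total / N):
  OS A, Crash: 84×132/232 = 47.793
  OS A, No crash: 84×100/232 = 36.207
  OS B, Crash: 148×132/232 = 84.207
  OS B, No crash: 148×100/232 = 63.793
Contributions (O − E)²/E:
  (40 − 47.793)²/47.793 = 1.2707
  (44 − 36.207)²/36.207 = 1.6773
  (92 − 84.207)²/84.207 = 0.7212
  (56 − 63.793)²/63.793 = 0.9520
χ² = 1.2707 + 1.6773 + 0.7212 + 0.9520 = 4.62
df = (2−1)(2−1) = 1. Since 4.62 < 5.024, fail to reject the null hypothesis of independence at α = 0.025.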